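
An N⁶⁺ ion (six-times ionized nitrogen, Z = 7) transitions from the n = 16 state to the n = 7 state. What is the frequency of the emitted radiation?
2.6601e+15 Hz

First, find the transition energy:
E_16 = -13.6057 × 7² / 16² = -2.604216 eV
E_7 = -13.6057 × 7² / 7² = -13.605700 eV
|ΔE| = |E_7 - E_16| = 11.001484 eV

Convert to Joules: E = 11.001484 eV × (1.602177 × 10⁻¹⁹ J/eV) = 1.762632e-18 J

Using E = hf:
f = E/h = 1.762632e-18 J / (6.62607 × 10⁻³⁴ J·s)
f = 2.6601e+15 Hz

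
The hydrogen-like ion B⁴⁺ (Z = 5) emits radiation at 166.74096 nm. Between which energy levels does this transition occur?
n = 13 → n = 6

First, find the photon energy from the wavelength (hc = 1239.84 eV·nm):
E = hc/λ = 1239.84 eV·nm / 166.74096 nm = 7.4357255 eV

The energy levels of B⁴⁺ satisfy E_n = -13.6057 × 5² / n² eV, so an emission n_i → n_f releases
ΔE = 13.6057 × 5² × (1/n_f² − 1/n_i²) eV.

Setting ΔE equal to the photon energy:
1/n_f² − 1/n_i² = 7.4357255 / (13.6057 × 5²) = 0.021860619

Since 1/n_i² must be positive, we need 1/n_f² > 0.021860619, i.e. n_f ≤ 6. For each allowed n_f, solve n_i = (1/n_f² − 0.021860619)^(−1/2) and check whether it is a whole number:
  n_f = 1: 1/n_i² = 1.000000000 − 0.021860619 = 0.978139381 → n_i = 1.011  (not an integer) ✗
  n_f = 2: 1/n_i² = 0.250000000 − 0.021860619 = 0.228139381 → n_i = 2.094  (not an integer) ✗
  n_f = 3: 1/n_i² = 0.111111111 − 0.021860619 = 0.089250492 → n_i = 3.347  (not an integer) ✗
  n_f = 4: 1/n_i² = 0.062500000 − 0.021860619 = 0.040639381 → n_i = 4.961  (not an integer) ✗
  n_f = 5: 1/n_i² = 0.040000000 − 0.021860619 = 0.018139381 → n_i = 7.425  (not an integer) ✗
  n_f = 6: 1/n_i² = 0.027777778 − 0.021860619 = 0.005917159 → n_i = 13.000  → integer, n_i = 13 ✓

Only n_f = 6 gives an integer upper level, n_i = 13.

The transition is from n = 13 to n = 6 (emission).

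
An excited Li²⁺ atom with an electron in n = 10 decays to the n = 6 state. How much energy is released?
2.176912 eV

The energy levels are E_n = -13.6057 Z² eV / n².

Energy at n = 10: E_10 = -13.6057 × 3² / 10² = -1.224513000 eV
Energy at n = 6: E_6 = -13.6057 × 3² / 6² = -3.401425000 eV

For emission (electron falling to lower state), the photon energy is:
E_photon = E_10 - E_6 = |-1.224513000 - (-3.401425000)|
E_photon = 2.176912 eV

This energy is carried away by the emitted photon.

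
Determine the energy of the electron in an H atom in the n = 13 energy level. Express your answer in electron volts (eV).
-0.081 eV

The energy levels of a hydrogen-like atom are given by:
E_n = -13.6057 eV / n²

For n = 13:
E_13 = -13.6057 eV / 13²
E_13 = -13.6057 eV / 169
E_13 = -0.081 eV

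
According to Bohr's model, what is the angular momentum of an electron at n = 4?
4.218e-34 J·s (or 4ℏ)

In the Bohr model, angular momentum is quantized:
L = nℏ

where ℏ = h/(2π) = 1.05457e-34 J·s

For n = 4:
L = 4 × 1.05457e-34 J·s
L = 4.218e-34 J·s

This can also be written as L = 4ℏ.
The angular momentum is an integer multiple of the reduced Planck constant.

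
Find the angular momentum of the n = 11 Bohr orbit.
1.1600e-33 J·s (or 11ℏ)

In the Bohr model, angular momentum is quantized:
L = nℏ

where ℏ = h/(2π) = 1.054572e-34 J·s

For n = 11:
L = 11 × 1.054572e-34 J·s
L = 1.1600e-33 J·s

This can also be written as L = 11ℏ.
The angular momentum is an integer multiple of the reduced Planck constant.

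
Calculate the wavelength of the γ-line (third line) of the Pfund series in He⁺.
934.63090 nm

The lines of a series are numbered from the longest wavelength (smallest ΔE) outward; the third line is the transition from n = n_f + 3 to n_f.
The Pfund series has all transitions ending at n_f = 5.

For He⁺ (Z = 2), the third line (γ-line) is the jump from n = 8 to n = 5:
E_8 = -13.6057 × 2² / 8² = -0.850356250 eV
E_5 = -13.6057 × 2² / 5² = -2.176912000 eV
ΔE = E_8 - E_5 = 1.326555750 eV

λ = hc/E = 1239.84 eV·nm / 1.326555750 eV
λ = 934.63090 nm

This is the γ-line of the Pfund series in He⁺.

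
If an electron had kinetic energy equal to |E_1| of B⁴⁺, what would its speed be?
1.0938e+07 m/s (or 3.649% of c)

The binding energy at n = 1 for B⁴⁺ is:
E_1 = -13.6057 × 5²/1² = -340.14250 eV
|E_1| = 340.14250 eV

Convert to Joules:
KE = 340.14250 eV × (1.602177 × 10⁻¹⁹ J/eV) = 5.449685e-17 J

Using KE = ½mv²:
v = √(2·KE/m_e)
v = √(2 × 5.449685e-17 J / 9.10938 × 10⁻³¹ kg)
v = 1.0938e+07 m/s

This is approximately 3.649% the speed of light.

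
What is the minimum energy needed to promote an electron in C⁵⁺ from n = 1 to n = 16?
487.89190 eV

The energy levels of a hydrogen-like atom are E_n = -13.6057 Z² eV / n².

Energy at n = 1: E_1 = -13.6057 × 6² / 1² = -489.80520000 eV
Energy at n = 16: E_16 = -13.6057 × 6² / 16² = -1.91330156 eV

The excitation energy is the difference:
ΔE = E_16 - E_1
ΔE = -1.91330156 - (-489.80520000)
ΔE = 487.89190 eV

Since this is positive, energy must be absorbed (photon absorption).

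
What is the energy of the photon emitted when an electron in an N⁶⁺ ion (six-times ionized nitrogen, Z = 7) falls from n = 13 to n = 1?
662.734452 eV

The energy levels are E_n = -13.6057 Z² eV / n².

Energy at n = 13: E_13 = -13.6057 × 7² / 13² = -3.944847929 eV
Energy at n = 1: E_1 = -13.6057 × 7² / 1² = -666.679300000 eV

For emission (electron falling to lower state), the photon energy is:
E_photon = E_13 - E_1 = |-3.944847929 - (-666.679300000)|
E_photon = 662.734452 eV

This energy is carried away by the emitted photon.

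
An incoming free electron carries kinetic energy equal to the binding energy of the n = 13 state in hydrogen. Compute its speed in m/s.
1.68284e+05 m/s (or 0.05613% of c)

The binding energy at n = 13 for hydrogen is:
E_13 = -13.6057/13² = -0.0805071006 eV
|E_13| = 0.0805071006 eV

Convert to Joules:
KE = 0.0805071006 eV × (1.602177 × 10⁻¹⁹ J/eV) = 1.2898662e-20 J

Using KE = ½mv²:
v = √(2·KE/m_e)
v = √(2 × 1.2898662e-20 J / 9.10938 × 10⁻³¹ kg)
v = 1.68284e+05 m/s

This is approximately 0.05613% the speed of light.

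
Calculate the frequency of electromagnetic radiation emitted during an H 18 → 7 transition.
5.69858e+13 Hz

First, find the transition energy:
E_18 = -13.6057 / 18² = -0.041992901 eV
E_7 = -13.6057 / 7² = -0.277667347 eV
|ΔE| = |E_7 - E_18| = 0.235674446 eV

Convert to Joules: E = 0.235674446 eV × (1.602177 × 10⁻¹⁹ J/eV) = 3.7759218e-20 J

Using E = hf:
f = E/h = 3.7759218e-20 J / (6.62607 × 10⁻³⁴ J·s)
f = 5.69858e+13 Hz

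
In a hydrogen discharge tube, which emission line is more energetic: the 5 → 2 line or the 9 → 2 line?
9 → 2

Calculate the energy for each transition:

Transition 5 → 2:
ΔE₁ = |E_2 - E_5| = |-13.6057/2² - (-13.6057/5²)|
ΔE₁ = |-3.40142500000 - (-0.54422800000)| = 2.85719700 eV

Transition 9 → 2:
ΔE₂ = |E_2 - E_9| = |-13.6057/2² - (-13.6057/9²)|
ΔE₂ = |-3.40142500000 - (-0.16797160494)| = 3.23345340 eV

Since 3.23345340 eV > 2.85719700 eV, the transition 9 → 2 emits the more energetic photon.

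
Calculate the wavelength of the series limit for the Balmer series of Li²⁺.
40.5007 nm

The series limit corresponds to the transition from n = ∞ to n = 2.
This is the highest energy (shortest wavelength) transition in the Balmer series.

E_∞ = 0 eV
E_2 = -13.6057 × 3² / 2² = -30.612825 eV

Energy at series limit:
ΔE = E_∞ - E_2 = 0 - (-30.612825) = 30.612825 eV
λ = hc/E = 1239.84 eV·nm / 30.612825 eV = 40.5007 nm

This energy equals the ionization energy from the n = 2 state of Li²⁺.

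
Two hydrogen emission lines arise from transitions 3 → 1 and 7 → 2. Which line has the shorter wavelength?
3 → 1

Calculate the energy for each transition:

Transition 3 → 1:
ΔE₁ = |E_1 - E_3| = |-13.6057/1² - (-13.6057/3²)|
ΔE₁ = |-13.6057000000 - (-1.5117444444)| = 12.0939556 eV

Transition 7 → 2:
ΔE₂ = |E_2 - E_7| = |-13.6057/2² - (-13.6057/7²)|
ΔE₂ = |-3.4014250000 - (-0.2776673469)| = 3.1237577 eV

Since 12.0939556 eV > 3.1237577 eV, the transition 3 → 1 emits the more energetic photon.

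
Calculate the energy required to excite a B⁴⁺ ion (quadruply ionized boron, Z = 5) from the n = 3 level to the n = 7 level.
30.8519 eV

The energy levels of a hydrogen-like atom are E_n = -13.6057 Z² eV / n².

Energy at n = 3: E_3 = -13.6057 × 5² / 3² = -37.7936111 eV
Energy at n = 7: E_7 = -13.6057 × 5² / 7² = -6.9416837 eV

The excitation energy is the difference:
ΔE = E_7 - E_3
ΔE = -6.9416837 - (-37.7936111)
ΔE = 30.8519 eV

Since this is positive, energy must be absorbed (photon absorption).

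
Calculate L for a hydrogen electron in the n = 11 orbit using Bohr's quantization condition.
1.1600e-33 J·s (or 11ℏ)

In the Bohr model, angular momentum is quantized:
L = nℏ

where ℏ = h/(2π) = 1.054572e-34 J·s

For n = 11:
L = 11 × 1.054572e-34 J·s
L = 1.1600e-33 J·s

This can also be written as L = 11ℏ.
The angular momentum is an integer multiple of the reduced Planck constant.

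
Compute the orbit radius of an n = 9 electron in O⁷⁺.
0.53579 nm (or 5.35792 Å)

The Bohr radius formula is:
r_n = n² a₀ / Z

where a₀ = 0.05291772 nm is the Bohr radius.

For O⁷⁺ (Z = 8) at n = 9:
r_9 = 9² × 0.05291772 nm / 8
r_9 = 81 × 0.05291772 nm / 8
r_9 = 4.286335 nm / 8
r_9 = 0.53579 nm

The electron orbits at approximately 0.53579 nm from the nucleus.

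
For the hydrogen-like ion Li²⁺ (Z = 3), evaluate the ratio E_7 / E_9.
1.653061

Using E_n = -13.6057 Z² / n² eV with Z = 3:

E_7 = -13.6057 × 3² / 7² = -122.4513 / 49 = -2.499006122449 eV
E_9 = -13.6057 × 3² / 9² = -122.4513 / 81 = -1.511744444444 eV

The ratio is:
E_7/E_9 = (-2.499006122449) / (-1.511744444444)
E_7/E_9 = (-122.4513/49) / (-122.4513/81)
E_7/E_9 = 81/49
E_7/E_9 = 1.653061
(Note: the Z² factors cancel in the ratio.)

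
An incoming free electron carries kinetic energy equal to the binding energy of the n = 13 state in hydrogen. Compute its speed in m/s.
1.6828e+05 m/s (or 0.06% of c)

The binding energy at n = 13 for hydrogen is:
E_13 = -13.6057/13² = -0.080507101 eV
|E_13| = 0.080507101 eV

Convert to Joules:
KE = 0.080507101 eV × (1.602177 × 10⁻¹⁹ J/eV) = 1.289866e-20 J

Using KE = ½mv²:
v = √(2·KE/m_e)
v = √(2 × 1.289866e-20 J / 9.10938 × 10⁻³¹ kg)
v = 1.6828e+05 m/s

This is approximately 0.06% the speed of light.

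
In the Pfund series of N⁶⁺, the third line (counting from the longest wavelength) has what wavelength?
76.30 nm

The lines of a series are numbered from the longest wavelength (smallest ΔE) outward; the third line is the transition from n = n_f + 3 to n_f.
The Pfund series has all transitions ending at n_f = 5.

For N⁶⁺ (Z = 7), the third line (γ-line) is the jump from n = 8 to n = 5:
E_8 = -13.6057 × 7² / 8² = -10.4169 eV
E_5 = -13.6057 × 7² / 5² = -26.6672 eV
ΔE = E_8 - E_5 = 16.2503 eV

λ = hc/E = 1239.84 eV·nm / 16.2503 eV
λ = 76.30 nm

This is the γ-line of the Pfund series in N⁶⁺.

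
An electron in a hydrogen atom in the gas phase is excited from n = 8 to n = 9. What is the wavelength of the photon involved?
27788.2261 nm

First, find the transition energy using E_n = -13.6057 / n² eV:
E_8 = -13.6057 / 8² = -0.212589062500 eV
E_9 = -13.6057 / 9² = -0.167971604938 eV

Photon energy: |ΔE| = |E_9 - E_8| = 0.044617457562 eV

Convert to wavelength using E = hc/λ with hc = 1239.84 eV·nm:
λ = hc/E = 1239.84 eV·nm / 0.044617457562 eV
λ = 27788.2261 nm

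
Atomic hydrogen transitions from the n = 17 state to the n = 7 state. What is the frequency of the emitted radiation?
5.576e+13 Hz

First, find the transition energy:
E_17 = -13.6057 / 17² = -0.04707855 eV
E_7 = -13.6057 / 7² = -0.27766735 eV
|ΔE| = |E_7 - E_17| = 0.23058880 eV

Convert to Joules: E = 0.23058880 eV × (1.602177 × 10⁻¹⁹ J/eV) = 3.69444e-20 J

Using E = hf:
f = E/h = 3.69444e-20 J / (6.62607 × 10⁻³⁴ J·s)
f = 5.576e+13 Hz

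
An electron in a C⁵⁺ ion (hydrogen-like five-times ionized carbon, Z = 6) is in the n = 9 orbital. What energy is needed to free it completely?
6.046978 eV

The ionization energy is the energy needed to remove the electron completely (n → ∞).

For a hydrogen-like ion with Z = 6, E_n = -13.6057 Z² / n² eV.

At n = 9: E_9 = -13.6057 × 6² / 9² = -6.046977778 eV
At n = ∞: E_∞ = 0 eV

Ionization energy = E_∞ - E_9 = 0 - (-6.046977778) = 6.046977778 eV
Ionization energy ≈ 6.046978 eV

This is also called the binding energy of the electron in state n = 9.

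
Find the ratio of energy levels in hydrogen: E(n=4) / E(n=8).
4.000

Using E_n = -13.6057 Z² / n² eV with Z = 1:

E_4 = -13.6057 / 4² = -13.6057 / 16 = -0.850356250 eV
E_8 = -13.6057 / 8² = -13.6057 / 64 = -0.212589063 eV

The ratio is:
E_4/E_8 = (-0.850356250) / (-0.212589063)
E_4/E_8 = (-13.6057/16) / (-13.6057/64)
E_4/E_8 = 64/16
E_4/E_8 = 4.000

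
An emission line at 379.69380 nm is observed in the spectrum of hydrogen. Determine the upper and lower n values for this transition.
n = 10 → n = 2

First, find the photon energy from the wavelength (hc = 1239.84 eV·nm):
E = hc/λ = 1239.84 eV·nm / 379.69380 nm = 3.2653680 eV

The energy levels of hydrogen satisfy E_n = -13.6057 / n² eV, so an emission n_i → n_f releases
ΔE = 13.6057 × (1/n_f² − 1/n_i²) eV.

Setting ΔE equal to the photon energy:
1/n_f² − 1/n_i² = 3.2653680 / 13.6057 = 0.24000000

Since 1/n_i² must be positive, we need 1/n_f² > 0.24000000, i.e. n_f ≤ 2. For each allowed n_f, solve n_i = (1/n_f² − 0.24000000)^(−1/2) and check whether it is a whole number:
  n_f = 1: 1/n_i² = 1.00000000 − 0.24000000 = 0.76000000 → n_i = 1.147  (not an integer) ✗
  n_f = 2: 1/n_i² = 0.25000000 − 0.24000000 = 0.01000000 → n_i = 10.000  → integer, n_i = 10 ✓

Only n_f = 2 gives an integer upper level, n_i = 10.

The transition is from n = 10 to n = 2 (emission).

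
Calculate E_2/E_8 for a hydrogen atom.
16.000

Using E_n = -13.6057 Z² / n² eV with Z = 1:

E_2 = -13.6057 / 2² = -13.6057 / 4 = -3.401425000 eV
E_8 = -13.6057 / 8² = -13.6057 / 64 = -0.212589063 eV

The ratio is:
E_2/E_8 = (-3.401425000) / (-0.212589063)
E_2/E_8 = (-13.6057/4) / (-13.6057/64)
E_2/E_8 = 64/4
E_2/E_8 = 16.000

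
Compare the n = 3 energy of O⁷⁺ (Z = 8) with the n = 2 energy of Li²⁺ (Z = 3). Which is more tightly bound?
O⁷⁺ at n = 3 (E = -96.75 eV)

Using E_n = -13.6057 Z² / n² eV:

O⁷⁺ (Z = 8) at n = 3:
E = -13.6057 × 8² / 3² = -13.6057 × 64 / 9 = -96.75164 eV

Li²⁺ (Z = 3) at n = 2:
E = -13.6057 × 3² / 2² = -13.6057 × 9 / 4 = -30.61283 eV

Since -96.75164 eV < -30.61283 eV,
O⁷⁺ at n = 3 is more tightly bound (requires more energy to ionize).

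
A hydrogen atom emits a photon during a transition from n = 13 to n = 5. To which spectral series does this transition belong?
Pfund series

The spectral series in hydrogen are named based on the final (lower) energy level:
- Lyman series: n_final = 1 (ultraviolet)
- Balmer series: n_final = 2 (visible/near-UV)
- Paschen series: n_final = 3 (infrared)
- Brackett series: n_final = 4 (infrared)
- Pfund series: n_final = 5 (far infrared)

Since this transition ends at n = 5, it belongs to the Pfund series.

For reference, this 13 → 5 line has photon energy
ΔE = 13.6057 eV × (1/5² - 1/13²) = 0.46372089941 eV,
corresponding to wavelength λ = hc/ΔE = 1239.84 eV·nm / 0.46372089941 eV = 2673.67721 nm in the far infrared region.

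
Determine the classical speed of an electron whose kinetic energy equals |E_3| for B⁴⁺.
3.646e+06 m/s (or 1.22% of c)

The binding energy at n = 3 for B⁴⁺ is:
E_3 = -13.6057 × 5²/3² = -37.79361 eV
|E_3| = 37.79361 eV

Convert to Joules:
KE = 37.79361 eV × (1.602177 × 10⁻¹⁹ J/eV) = 6.05521e-18 J

Using KE = ½mv²:
v = √(2·KE/m_e)
v = √(2 × 6.05521e-18 J / 9.10938 × 10⁻³¹ kg)
v = 3.646e+06 m/s

This is approximately 1.22% the speed of light.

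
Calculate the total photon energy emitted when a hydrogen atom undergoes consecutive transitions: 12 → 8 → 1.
13.5112 eV

The energy levels of hydrogen are E_n = -13.6057 / n² eV.

First transition (12 → 8):
ΔE₁ = |E_8 - E_12|
ΔE₁ = |-0.2125890625 - (-0.0944840278)| = 0.1181050 eV

Second transition (8 → 1):
ΔE₂ = |E_1 - E_8|
ΔE₂ = |-13.6057000000 - (-0.2125890625)| = 13.3931109 eV

Total energy released:
E_total = ΔE₁ + ΔE₂ = 0.1181050 + 13.3931109 = 13.5112 eV

Note: This equals the direct transition 12 → 1: 13.5112 eV ✓
Energy is conserved regardless of the path taken.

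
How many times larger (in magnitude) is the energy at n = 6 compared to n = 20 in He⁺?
11.1111

Using E_n = -13.6057 Z² / n² eV with Z = 2:

E_6 = -13.6057 × 2² / 6² = -54.4228 / 36 = -1.5117444444 eV
E_20 = -13.6057 × 2² / 20² = -54.4228 / 400 = -0.1360570000 eV

The ratio is:
E_6/E_20 = (-1.5117444444) / (-0.1360570000)
E_6/E_20 = (-54.4228/36) / (-54.4228/400)
E_6/E_20 = 400/36
E_6/E_20 = 11.1111
(Note: the Z² factors cancel in the ratio.)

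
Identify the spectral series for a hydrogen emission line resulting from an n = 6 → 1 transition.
Lyman series

The spectral series in hydrogen are named based on the final (lower) energy level:
- Lyman series: n_final = 1 (ultraviolet)
- Balmer series: n_final = 2 (visible/near-UV)
- Paschen series: n_final = 3 (infrared)
- Brackett series: n_final = 4 (infrared)
- Pfund series: n_final = 5 (far infrared)

Since this transition ends at n = 1, it belongs to the Lyman series.

For reference, this 6 → 1 line has photon energy
ΔE = 13.6057 eV × (1/1² - 1/6²) = 13.22776389 eV,
corresponding to wavelength λ = hc/ΔE = 1239.84 eV·nm / 13.22776389 eV = 93.730128 nm in the ultraviolet region.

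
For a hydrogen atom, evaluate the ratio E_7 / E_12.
2.939

Using E_n = -13.6057 Z² / n² eV with Z = 1:

E_7 = -13.6057 / 7² = -13.6057 / 49 = -0.277667347 eV
E_12 = -13.6057 / 12² = -13.6057 / 144 = -0.094484028 eV

The ratio is:
E_7/E_12 = (-0.277667347) / (-0.094484028)
E_7/E_12 = (-13.6057/49) / (-13.6057/144)
E_7/E_12 = 144/49
E_7/E_12 = 2.939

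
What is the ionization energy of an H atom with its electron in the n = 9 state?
0.168 eV

The ionization energy is the energy needed to remove the electron completely (n → ∞).

For hydrogen, E_n = -13.6057 eV / n².

At n = 9: E_9 = -13.6057 / 9² = -0.167972 eV
At n = ∞: E_∞ = 0 eV

Ionization energy = E_∞ - E_9 = 0 - (-0.167972) = 0.167972 eV
Ionization energy ≈ 0.168 eV

This is also called the binding energy of the electron in state n = 9.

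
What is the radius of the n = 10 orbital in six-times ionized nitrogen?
0.75597 nm (or 7.55967 Å)

The Bohr radius formula is:
r_n = n² a₀ / Z

where a₀ = 0.05291772 nm is the Bohr radius.

For N⁶⁺ (Z = 7) at n = 10:
r_10 = 10² × 0.05291772 nm / 7
r_10 = 100 × 0.05291772 nm / 7
r_10 = 5.291772 nm / 7
r_10 = 0.75597 nm

The electron orbits at approximately 0.75597 nm from the nucleus.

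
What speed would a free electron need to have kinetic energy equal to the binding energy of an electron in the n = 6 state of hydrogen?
3.646e+05 m/s (or 0.1216% of c)

The binding energy at n = 6 for hydrogen is:
E_6 = -13.6057/6² = -0.3779361 eV
|E_6| = 0.3779361 eV

Convert to Joules:
KE = 0.3779361 eV × (1.602177 × 10⁻¹⁹ J/eV) = 6.05521e-20 J

Using KE = ½mv²:
v = √(2·KE/m_e)
v = √(2 × 6.05521e-20 J / 9.10938 × 10⁻³¹ kg)
v = 3.646e+05 m/s

This is approximately 0.1216% the speed of light.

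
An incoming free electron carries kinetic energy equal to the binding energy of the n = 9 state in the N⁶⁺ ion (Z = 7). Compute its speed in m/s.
1.702e+06 m/s (or 0.5676% of c)

The binding energy at n = 9 for N⁶⁺ is:
E_9 = -13.6057 × 7²/9² = -8.230609 eV
|E_9| = 8.230609 eV

Convert to Joules:
KE = 8.230609 eV × (1.602177 × 10⁻¹⁹ J/eV) = 1.31869e-18 J

Using KE = ½mv²:
v = √(2·KE/m_e)
v = √(2 × 1.31869e-18 J / 9.10938 × 10⁻³¹ kg)
v = 1.702e+06 m/s

This is approximately 0.5676% the speed of light.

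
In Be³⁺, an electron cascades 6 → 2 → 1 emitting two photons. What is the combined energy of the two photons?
211.64 eV

The energy levels of Be³⁺ are E_n = -13.6057 × 4² / n² eV.

First transition (6 → 2):
ΔE₁ = |E_2 - E_6|
ΔE₁ = |-54.42280000 - (-6.04697778)| = 48.37582 eV

Second transition (2 → 1):
ΔE₂ = |E_1 - E_2|
ΔE₂ = |-217.69120000 - (-54.42280000)| = 163.26840 eV

Total energy released:
E_total = ΔE₁ + ΔE₂ = 48.37582 + 163.26840 = 211.64 eV

Note: This equals the direct transition 6 → 1: 211.64 eV ✓
Energy is conserved regardless of the path taken.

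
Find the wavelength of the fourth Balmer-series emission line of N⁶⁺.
8.37 nm

The lines of a series are numbered from the longest wavelength (smallest ΔE) outward; the fourth line is the transition from n = n_f + 4 to n_f.
The Balmer series has all transitions ending at n_f = 2.

For N⁶⁺ (Z = 7), the fourth line (δ-line) is the jump from n = 6 to n = 2:
E_6 = -13.6057 × 7² / 6² = -18.5189 eV
E_2 = -13.6057 × 7² / 2² = -166.6698 eV
ΔE = E_6 - E_2 = 148.1509 eV

λ = hc/E = 1239.84 eV·nm / 148.1509 eV
λ = 8.37 nm

This is the δ-line of the Balmer series in N⁶⁺.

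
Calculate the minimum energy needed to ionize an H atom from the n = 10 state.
0.14 eV

The ionization energy is the energy needed to remove the electron completely (n → ∞).

For hydrogen, E_n = -13.6057 eV / n².

At n = 10: E_10 = -13.6057 / 10² = -0.13606 eV
At n = ∞: E_∞ = 0 eV

Ionization energy = E_∞ - E_10 = 0 - (-0.13606) = 0.13606 eV
Ionization energy ≈ 0.14 eV

This is also called the binding energy of the electron in state n = 10.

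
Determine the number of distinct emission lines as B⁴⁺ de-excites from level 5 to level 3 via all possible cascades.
3

The electron can occupy levels n = 3, 4, ..., 5 during de-excitation — that is m = 5 - 3 + 1 = 3 distinct levels.

The number of distinct spectral lines equals the number of ways to choose 2 of these m levels (each pair gives one possible emission transition):

Number of lines = m(m-1)/2 = 3×2/2 = 3

These correspond to all possible transitions between the 3 levels:
5 → 4, 5 → 3, 4 → 3

Each transition produces a photon with a unique energy (and thus wavelength). This count does not depend on Z.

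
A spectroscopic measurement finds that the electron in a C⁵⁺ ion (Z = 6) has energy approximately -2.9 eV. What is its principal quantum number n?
n = 13

The exact energy levels follow E_n = -13.6057 Z² / n² eV with Z = 6.

The measured value (-2.9 eV) is reported to only 2 significant figures, so we must test candidate n values and see which one matches to that precision.

Candidate energies:
  n = 11:  E = -13.6057 × 6² / 11² = -4.04798 eV
  n = 12:  E = -13.6057 × 6² / 12² = -3.40143 eV
  n = 13:  E = -13.6057 × 6² / 13² = -2.89826 eV  ← matches
  n = 14:  E = -13.6057 × 6² / 14² = -2.49901 eV
  n = 15:  E = -13.6057 × 6² / 15² = -2.17691 eV

Checking against the measurement of -2.9 eV (2 sig figs), only n = 13 agrees:
E_13 = -2.89826 eV, which rounds to -2.9 eV ✓

Therefore n = 13.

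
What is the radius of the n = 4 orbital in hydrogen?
0.8467 nm (or 8.4668 Å)

The Bohr radius formula is:
r_n = n² a₀ / Z

where a₀ = 0.0529177 nm is the Bohr radius.

For H (Z = 1) at n = 4:
r_4 = 4² × 0.0529177 nm / 1
r_4 = 16 × 0.0529177 nm / 1
r_4 = 0.84668 nm / 1
r_4 = 0.8467 nm

The electron orbits at approximately 0.8467 nm from the nucleus.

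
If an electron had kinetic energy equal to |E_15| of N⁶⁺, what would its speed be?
1.02e+06 m/s (or 0.34% of c)

The binding energy at n = 15 for N⁶⁺ is:
E_15 = -13.6057 × 7²/15² = -2.96302 eV
|E_15| = 2.96302 eV

Convert to Joules:
KE = 2.96302 eV × (1.602177 × 10⁻¹⁹ J/eV) = 4.7473e-19 J

Using KE = ½mv²:
v = √(2·KE/m_e)
v = √(2 × 4.7473e-19 J / 9.10938 × 10⁻³¹ kg)
v = 1.02e+06 m/s

This is approximately 0.34% the speed of light.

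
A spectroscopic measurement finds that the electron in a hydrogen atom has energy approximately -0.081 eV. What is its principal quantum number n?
n = 13

The exact energy levels follow E_n = -13.6057 eV / n².

The measured value (-0.081 eV) is reported to only 2 significant figures, so we must test candidate n values and see which one matches to that precision.

Candidate energies:
  n = 11:  E = -13.6057/11² = -0.11244 eV
  n = 12:  E = -13.6057/12² = -0.09448 eV
  n = 13:  E = -13.6057/13² = -0.08051 eV  ← matches
  n = 14:  E = -13.6057/14² = -0.06942 eV
  n = 15:  E = -13.6057/15² = -0.06047 eV

Checking against the measurement of -0.081 eV (2 sig figs), only n = 13 agrees:
E_13 = -0.08051 eV, which rounds to -0.081 eV ✓

Therefore n = 13.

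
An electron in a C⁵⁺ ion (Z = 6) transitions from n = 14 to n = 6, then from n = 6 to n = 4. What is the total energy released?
28.11382 eV

The energy levels of C⁵⁺ are E_n = -13.6057 × 6² / n² eV.

First transition (14 → 6):
ΔE₁ = |E_6 - E_14|
ΔE₁ = |-13.60570000000 - (-2.49900612245)| = 11.10669388 eV

Second transition (6 → 4):
ΔE₂ = |E_4 - E_6|
ΔE₂ = |-30.61282500000 - (-13.60570000000)| = 17.00712500 eV

Total energy released:
E_total = ΔE₁ + ΔE₂ = 11.10669388 + 17.00712500 = 28.11382 eV

Note: This equals the direct transition 14 → 4: 28.11382 eV ✓
Energy is conserved regardless of the path taken.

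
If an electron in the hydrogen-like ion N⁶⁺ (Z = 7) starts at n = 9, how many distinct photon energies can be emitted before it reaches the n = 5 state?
10

The electron can occupy levels n = 5, 6, ..., 9 during de-excitation — that is m = 9 - 5 + 1 = 5 distinct levels.

The number of distinct spectral lines equals the number of ways to choose 2 of these m levels (each pair gives one possible emission transition):

Number of lines = m(m-1)/2 = 5×4/2 = 10

These correspond to all possible transitions between the 5 levels:
9 → 8, 9 → 7, 9 → 6, 9 → 5, 8 → 7, 8 → 6, 8 → 5, 7 → 6...

Each transition produces a photon with a unique energy (and thus wavelength). This count does not depend on Z.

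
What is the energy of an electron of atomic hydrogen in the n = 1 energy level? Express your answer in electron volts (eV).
-13.605700 eV

The energy levels of a hydrogen-like atom are given by:
E_n = -13.6057 eV / n²

For n = 1:
E_1 = -13.6057 eV / 1²
E_1 = -13.6057 eV / 1
E_1 = -13.605700 eV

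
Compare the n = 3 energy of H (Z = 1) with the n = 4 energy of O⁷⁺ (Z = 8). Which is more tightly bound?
O⁷⁺ at n = 4 (E = -54.423 eV)

Using E_n = -13.6057 Z² / n² eV:

H (Z = 1) at n = 3:
E = -13.6057 × 1² / 3² = -13.6057 × 1 / 9 = -1.511744 eV

O⁷⁺ (Z = 8) at n = 4:
E = -13.6057 × 8² / 4² = -13.6057 × 64 / 16 = -54.422800 eV

Since -54.422800 eV < -1.511744 eV,
O⁷⁺ at n = 4 is more tightly bound (requires more energy to ionize).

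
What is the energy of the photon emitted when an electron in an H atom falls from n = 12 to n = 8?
0.11811 eV

The energy levels are E_n = -13.6057 eV / n².

Energy at n = 12: E_12 = -13.6057 / 12² = -0.09448403 eV
Energy at n = 8: E_8 = -13.6057 / 8² = -0.21258906 eV

For emission (electron falling to lower state), the photon energy is:
E_photon = E_12 - E_8 = |-0.09448403 - (-0.21258906)|
E_photon = 0.11811 eV

This energy is carried away by the emitted photon.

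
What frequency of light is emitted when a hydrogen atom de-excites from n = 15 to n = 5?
1.17e+14 Hz

First, find the transition energy:
E_15 = -13.6057 / 15² = -0.060470 eV
E_5 = -13.6057 / 5² = -0.544228 eV
|ΔE| = |E_5 - E_15| = 0.483758 eV

Convert to Joules: E = 0.483758 eV × (1.602177 × 10⁻¹⁹ J/eV) = 7.7507e-20 J

Using E = hf:
f = E/h = 7.7507e-20 J / (6.62607 × 10⁻³⁴ J·s)
f = 1.17e+14 Hz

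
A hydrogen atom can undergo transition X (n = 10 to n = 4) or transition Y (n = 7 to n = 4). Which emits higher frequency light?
10 → 4

Calculate the energy for each transition:

Transition 10 → 4:
ΔE₁ = |E_4 - E_10| = |-13.6057/4² - (-13.6057/10²)|
ΔE₁ = |-0.8503562500 - (-0.1360570000)| = 0.7142993 eV

Transition 7 → 4:
ΔE₂ = |E_4 - E_7| = |-13.6057/4² - (-13.6057/7²)|
ΔE₂ = |-0.8503562500 - (-0.2776673469)| = 0.5726889 eV

Since 0.7142993 eV > 0.5726889 eV, the transition 10 → 4 emits the more energetic photon.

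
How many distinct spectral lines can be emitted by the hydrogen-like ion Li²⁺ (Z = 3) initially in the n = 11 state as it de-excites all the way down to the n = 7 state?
10

The electron can occupy levels n = 7, 8, ..., 11 during de-excitation — that is m = 11 - 7 + 1 = 5 distinct levels.

The number of distinct spectral lines equals the number of ways to choose 2 of these m levels (each pair gives one possible emission transition):

Number of lines = m(m-1)/2 = 5×4/2 = 10

These correspond to all possible transitions between the 5 levels:
11 → 10, 11 → 9, 11 → 8, 11 → 7, 10 → 9, 10 → 8, 10 → 7, 9 → 8...

Each transition produces a photon with a unique energy (and thus wavelength). This count does not depend on Z.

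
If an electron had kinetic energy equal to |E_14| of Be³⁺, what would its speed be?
6.2506e+05 m/s (or 0.2085% of c)

The binding energy at n = 14 for Be³⁺ is:
E_14 = -13.6057 × 4²/14² = -1.1106694 eV
|E_14| = 1.1106694 eV

Convert to Joules:
KE = 1.1106694 eV × (1.602177 × 10⁻¹⁹ J/eV) = 1.779489e-19 J

Using KE = ½mv²:
v = √(2·KE/m_e)
v = √(2 × 1.779489e-19 J / 9.10938 × 10⁻³¹ kg)
v = 6.2506e+05 m/s

This is approximately 0.2085% the speed of light.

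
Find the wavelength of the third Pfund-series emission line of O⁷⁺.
58.414 nm

The lines of a series are numbered from the longest wavelength (smallest ΔE) outward; the third line is the transition from n = n_f + 3 to n_f.
The Pfund series has all transitions ending at n_f = 5.

For O⁷⁺ (Z = 8), the third line (γ-line) is the jump from n = 8 to n = 5:
E_8 = -13.6057 × 8² / 8² = -13.60570 eV
E_5 = -13.6057 × 8² / 5² = -34.83059 eV
ΔE = E_8 - E_5 = 21.22489 eV

λ = hc/E = 1239.84 eV·nm / 21.22489 eV
λ = 58.414 nm

This is the γ-line of the Pfund series in O⁷⁺.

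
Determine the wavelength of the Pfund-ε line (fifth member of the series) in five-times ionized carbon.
84.38 nm

The lines of a series are numbered from the longest wavelength (smallest ΔE) outward; the fifth line is the transition from n = n_f + 5 to n_f.
The Pfund series has all transitions ending at n_f = 5.

For C⁵⁺ (Z = 6), the fifth line (ε-line) is the jump from n = 10 to n = 5:
E_10 = -13.6057 × 6² / 10² = -4.8981 eV
E_5 = -13.6057 × 6² / 5² = -19.5922 eV
ΔE = E_10 - E_5 = 14.6941 eV

λ = hc/E = 1239.84 eV·nm / 14.6941 eV
λ = 84.38 nm

This is the ε-line of the Pfund series in C⁵⁺.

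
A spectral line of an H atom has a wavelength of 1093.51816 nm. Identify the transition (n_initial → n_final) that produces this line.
n = 6 → n = 3

First, find the photon energy from the wavelength (hc = 1239.84 eV·nm):
E = hc/λ = 1239.84 eV·nm / 1093.51816 nm = 1.1338083 eV

The energy levels of hydrogen satisfy E_n = -13.6057 / n² eV, so an emission n_i → n_f releases
ΔE = 13.6057 × (1/n_f² − 1/n_i²) eV.

Setting ΔE equal to the photon energy:
1/n_f² − 1/n_i² = 1.1338083 / 13.6057 = 0.083333331

Since 1/n_i² must be positive, we need 1/n_f² > 0.083333331, i.e. n_f ≤ 3. For each allowed n_f, solve n_i = (1/n_f² − 0.083333331)^(−1/2) and check whether it is a whole number:
  n_f = 1: 1/n_i² = 1.000000000 − 0.083333331 = 0.916666669 → n_i = 1.044  (not an integer) ✗
  n_f = 2: 1/n_i² = 0.250000000 − 0.083333331 = 0.166666669 → n_i = 2.449  (not an integer) ✗
  n_f = 3: 1/n_i² = 0.111111111 − 0.083333331 = 0.027777780 → n_i = 6.000  → integer, n_i = 6 ✓

Only n_f = 3 gives an integer upper level, n_i = 6.

The transition is from n = 6 to n = 3 (emission).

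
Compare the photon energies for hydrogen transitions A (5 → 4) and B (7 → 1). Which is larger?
7 → 1

Calculate the energy for each transition:

Transition 5 → 4:
ΔE₁ = |E_4 - E_5| = |-13.6057/4² - (-13.6057/5²)|
ΔE₁ = |-0.8503562500 - (-0.5442280000)| = 0.3061283 eV

Transition 7 → 1:
ΔE₂ = |E_1 - E_7| = |-13.6057/1² - (-13.6057/7²)|
ΔE₂ = |-13.6057000000 - (-0.2776673469)| = 13.3280327 eV

Since 13.3280327 eV > 0.3061283 eV, the transition 7 → 1 emits the more energetic photon.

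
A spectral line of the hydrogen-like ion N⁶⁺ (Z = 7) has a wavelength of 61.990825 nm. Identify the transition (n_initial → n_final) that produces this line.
n = 10 → n = 5

First, find the photon energy from the wavelength (hc = 1239.84 eV·nm):
E = hc/λ = 1239.84 eV·nm / 61.990825 nm = 20.000379 eV

The energy levels of N⁶⁺ satisfy E_n = -13.6057 × 7² / n² eV, so an emission n_i → n_f releases
ΔE = 13.6057 × 7² × (1/n_f² − 1/n_i²) eV.

Setting ΔE equal to the photon energy:
1/n_f² − 1/n_i² = 20.000379 / (13.6057 × 7²) = 0.030000000

Since 1/n_i² must be positive, we need 1/n_f² > 0.030000000, i.e. n_f ≤ 5. For each allowed n_f, solve n_i = (1/n_f² − 0.030000000)^(−1/2) and check whether it is a whole number:
  n_f = 1: 1/n_i² = 1.000000000 − 0.030000000 = 0.970000000 → n_i = 1.015  (not an integer) ✗
  n_f = 2: 1/n_i² = 0.250000000 − 0.030000000 = 0.220000000 → n_i = 2.132  (not an integer) ✗
  n_f = 3: 1/n_i² = 0.111111111 − 0.030000000 = 0.081111111 → n_i = 3.511  (not an integer) ✗
  n_f = 4: 1/n_i² = 0.062500000 − 0.030000000 = 0.032500000 → n_i = 5.547  (not an integer) ✗
  n_f = 5: 1/n_i² = 0.040000000 − 0.030000000 = 0.010000000 → n_i = 10.000  → integer, n_i = 10 ✓

Only n_f = 5 gives an integer upper level, n_i = 10.

The transition is from n = 10 to n = 5 (emission).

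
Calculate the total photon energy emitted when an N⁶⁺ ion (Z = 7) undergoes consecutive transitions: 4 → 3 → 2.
125.002369 eV

The energy levels of N⁶⁺ are E_n = -13.6057 × 7² / n² eV.

First transition (4 → 3):
ΔE₁ = |E_3 - E_4|
ΔE₁ = |-74.075477777778 - (-41.667456250000)| = 32.408021528 eV

Second transition (3 → 2):
ΔE₂ = |E_2 - E_3|
ΔE₂ = |-166.669825000000 - (-74.075477777778)| = 92.594347222 eV

Total energy released:
E_total = ΔE₁ + ΔE₂ = 32.408021528 + 92.594347222 = 125.002369 eV

Note: This equals the direct transition 4 → 2: 125.002369 eV ✓
Energy is conserved regardless of the path taken.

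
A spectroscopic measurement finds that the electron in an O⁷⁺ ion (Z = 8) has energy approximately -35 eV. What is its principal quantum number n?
n = 5

The exact energy levels follow E_n = -13.6057 Z² / n² eV with Z = 8.

The measured value (-35 eV) is reported to only 2 significant figures, so we must test candidate n values and see which one matches to that precision.

Candidate energies:
  n = 3:  E = -13.6057 × 8² / 3² = -96.75164 eV
  n = 4:  E = -13.6057 × 8² / 4² = -54.42280 eV
  n = 5:  E = -13.6057 × 8² / 5² = -34.83059 eV  ← matches
  n = 6:  E = -13.6057 × 8² / 6² = -24.18791 eV
  n = 7:  E = -13.6057 × 8² / 7² = -17.77071 eV

Checking against the measurement of -35 eV (2 sig figs), only n = 5 agrees:
E_5 = -34.83059 eV, which rounds to -35 eV ✓

Therefore n = 5.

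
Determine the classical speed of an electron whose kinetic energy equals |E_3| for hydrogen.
7.29231e+05 m/s (or 0.243245% of c)

The binding energy at n = 3 for hydrogen is:
E_3 = -13.6057/3² = -1.51174444 eV
|E_3| = 1.51174444 eV

Convert to Joules:
KE = 1.51174444 eV × (1.602177 × 10⁻¹⁹ J/eV) = 2.4220822e-19 J

Using KE = ½mv²:
v = √(2·KE/m_e)
v = √(2 × 2.4220822e-19 J / 9.10938 × 10⁻³¹ kg)
v = 7.29231e+05 m/s

This is approximately 0.243245% the speed of light.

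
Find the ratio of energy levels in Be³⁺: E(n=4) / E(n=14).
12.250000

Using E_n = -13.6057 Z² / n² eV with Z = 4:

E_4 = -13.6057 × 4² / 4² = -217.6912 / 16 = -13.605700000000 eV
E_14 = -13.6057 × 4² / 14² = -217.6912 / 196 = -1.110669387755 eV

The ratio is:
E_4/E_14 = (-13.605700000000) / (-1.110669387755)
E_4/E_14 = (-217.6912/16) / (-217.6912/196)
E_4/E_14 = 196/16
E_4/E_14 = 12.250000
(Note: the Z² factors cancel in the ratio.)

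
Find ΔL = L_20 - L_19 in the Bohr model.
1.05e-34 J·s (or 1ℏ)

In the Bohr model, L_n = nℏ where ℏ = 1.0546e-34 J·s.

L_20 = 20ℏ = 2.1092e-33 J·s
L_19 = 19ℏ = 2.0037e-33 J·s

ΔL = L_20 - L_19 = (20 - 19)ℏ = 1ℏ
ΔL = 1 × 1.0546e-34 J·s = 1.05e-34 J·s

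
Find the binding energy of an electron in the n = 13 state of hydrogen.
0.0805 eV

The ionization energy is the energy needed to remove the electron completely (n → ∞).

For hydrogen, E_n = -13.6057 eV / n².

At n = 13: E_13 = -13.6057 / 13² = -0.0805071 eV
At n = ∞: E_∞ = 0 eV

Ionization energy = E_∞ - E_13 = 0 - (-0.0805071) = 0.0805071 eV
Ionization energy ≈ 0.0805 eV

This is also called the binding energy of the electron in state n = 13.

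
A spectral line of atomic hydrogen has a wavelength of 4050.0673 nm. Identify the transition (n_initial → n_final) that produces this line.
n = 5 → n = 4

First, find the photon energy from the wavelength (hc = 1239.84 eV·nm):
E = hc/λ = 1239.84 eV·nm / 4050.0673 nm = 0.30612825 eV

The energy levels of hydrogen satisfy E_n = -13.6057 / n² eV, so an emission n_i → n_f releases
ΔE = 13.6057 × (1/n_f² − 1/n_i²) eV.

Setting ΔE equal to the photon energy:
1/n_f² − 1/n_i² = 0.30612825 / 13.6057 = 0.022500000

Since 1/n_i² must be positive, we need 1/n_f² > 0.022500000, i.e. n_f ≤ 6. For each allowed n_f, solve n_i = (1/n_f² − 0.022500000)^(−1/2) and check whether it is a whole number:
  n_f = 1: 1/n_i² = 1.000000000 − 0.022500000 = 0.977500000 → n_i = 1.011  (not an integer) ✗
  n_f = 2: 1/n_i² = 0.250000000 − 0.022500000 = 0.227500000 → n_i = 2.097  (not an integer) ✗
  n_f = 3: 1/n_i² = 0.111111111 − 0.022500000 = 0.088611111 → n_i = 3.359  (not an integer) ✗
  n_f = 4: 1/n_i² = 0.062500000 − 0.022500000 = 0.040000000 → n_i = 5.000  → integer, n_i = 5 ✓
  n_f = 5: 1/n_i² = 0.040000000 − 0.022500000 = 0.017500000 → n_i = 7.559  (not an integer) ✗
  n_f = 6: 1/n_i² = 0.027777778 − 0.022500000 = 0.005277778 → n_i = 13.765  (not an integer) ✗

Only n_f = 4 gives an integer upper level, n_i = 5.

The transition is from n = 5 to n = 4 (emission).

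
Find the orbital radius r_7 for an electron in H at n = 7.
2.592968 nm (or 25.929683 Å)

The Bohr radius formula is:
r_n = n² a₀ / Z

where a₀ = 0.052917721 nm is the Bohr radius.

For H (Z = 1) at n = 7:
r_7 = 7² × 0.052917721 nm / 1
r_7 = 49 × 0.052917721 nm / 1
r_7 = 2.5929683 nm / 1
r_7 = 2.592968 nm

The electron orbits at approximately 2.592968 nm from the nucleus.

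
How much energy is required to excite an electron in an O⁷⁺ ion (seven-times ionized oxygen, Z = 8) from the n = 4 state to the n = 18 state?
51.735254 eV

The energy levels of a hydrogen-like atom are E_n = -13.6057 Z² eV / n².

Energy at n = 4: E_4 = -13.6057 × 8² / 4² = -54.422800000 eV
Energy at n = 18: E_18 = -13.6057 × 8² / 18² = -2.687545679 eV

The excitation energy is the difference:
ΔE = E_18 - E_4
ΔE = -2.687545679 - (-54.422800000)
ΔE = 51.735254 eV

Since this is positive, energy must be absorbed (photon absorption).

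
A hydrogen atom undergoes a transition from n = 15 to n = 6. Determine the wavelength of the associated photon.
3905.422 nm

First, find the transition energy using E_n = -13.6057 / n² eV:
E_15 = -13.6057 / 15² = -0.060469778 eV
E_6 = -13.6057 / 6² = -0.377936111 eV

Photon energy: |ΔE| = |E_6 - E_15| = 0.317466333 eV

Convert to wavelength using E = hc/λ with hc = 1239.84 eV·nm:
λ = hc/E = 1239.84 eV·nm / 0.317466333 eV
λ = 3905.422 nm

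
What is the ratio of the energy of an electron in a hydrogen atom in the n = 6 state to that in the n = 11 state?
3.361111

Using E_n = -13.6057 Z² / n² eV with Z = 1:

E_6 = -13.6057 / 6² = -13.6057 / 36 = -0.377936111111 eV
E_11 = -13.6057 / 11² = -13.6057 / 121 = -0.112443801653 eV

The ratio is:
E_6/E_11 = (-0.377936111111) / (-0.112443801653)
E_6/E_11 = (-13.6057/36) / (-13.6057/121)
E_6/E_11 = 121/36
E_6/E_11 = 3.361111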